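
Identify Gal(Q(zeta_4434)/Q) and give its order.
|Gal(Q(zeta_4434)/Q)| = phi(4434) = 1476; group ≅ (Z/4434Z)^* ≅ Z/2Z × Z/738Z

The n-th cyclotomic polynomial Φ_4434(x) is the minimal polynomial of zeta_4434 over Q and has degree phi(4434) = 1476. So Q(zeta_4434) is a degree-1476 Galois extension with Galois group (Z/4434Z)^*. By CRT, (Z/4434Z)^* ≅ (Z/2Z)^* × (Z/3Z)^* × (Z/739Z)^*. Each prime-power unit group is (Z/2Z)^* ≅ trivial group (order 1); (Z/3Z)^* ≅ Z/2Z; (Z/739Z)^* ≅ Z/738Z. Hence Gal(Q(zeta_4434)/Q) ≅ Z/2Z × Z/738Z.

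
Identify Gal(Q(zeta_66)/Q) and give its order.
|Gal(Q(zeta_66)/Q)| = phi(66) = 20; group ≅ (Z/66Z)^* ≅ Z/2Z × Z/10Z

The n-th cyclotomic polynomial Φ_66(x) is the minimal polynomial of zeta_66 over Q and has degree phi(66) = 20. So Q(zeta_66) is a degree-20 Galois extension with Galois group (Z/66Z)^*. By CRT, (Z/66Z)^* ≅ (Z/2Z)^* × (Z/3Z)^* × (Z/11Z)^*. Each prime-power unit group is (Z/2Z)^* ≅ trivial group (order 1); (Z/3Z)^* ≅ Z/2Z; (Z/11Z)^* ≅ Z/10Z. Hence Gal(Q(zeta_66)/Q) ≅ Z/2Z × Z/10Z.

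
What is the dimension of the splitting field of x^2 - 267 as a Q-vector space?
[K:Q] = 2

The polynomial x^2 - 267 is irreducible over Q since 267 is not a perfect square. Its splitting field is Q(sqrt(267)), which has degree 2 over Q.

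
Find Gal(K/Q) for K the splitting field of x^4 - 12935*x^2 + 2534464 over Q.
Gal(K/Q) = Z/2Z (cyclic of order 2)

f factors as (x^2 - 12736)(x^2 - 199), so the splitting field is K = Q(sqrt(12736), sqrt(199)). The squarefree part of 12736 is 199 and the squarefree part of 199 is also 199, so sqrt(12736) and sqrt(199) are both rational multiples of sqrt(199). Hence Q(sqrt(12736)) = Q(sqrt(199)) = Q(sqrt(199)), and the splitting field collapses to a single degree-2 extension with Galois group Z/2Z.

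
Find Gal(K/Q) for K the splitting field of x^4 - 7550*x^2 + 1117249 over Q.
Gal(K/Q) = Z/2Z (cyclic of order 2)

f factors as (x^2 - 151)(x^2 - 7399), so the splitting field is K = Q(sqrt(151), sqrt(7399)). The squarefree part of 151 is 151 and the squarefree part of 7399 is also 151, so sqrt(151) and sqrt(7399) are both rational multiples of sqrt(151). Hence Q(sqrt(151)) = Q(sqrt(7399)) = Q(sqrt(151)), and the splitting field collapses to a single degree-2 extension with Galois group Z/2Z.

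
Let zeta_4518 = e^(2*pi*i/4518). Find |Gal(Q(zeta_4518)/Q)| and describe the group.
|Gal(Q(zeta_4518)/Q)| = phi(4518) = 1500; group ≅ (Z/4518Z)^* ≅ Z/6Z × Z/250Z

The n-th cyclotomic polynomial Φ_4518(x) is the minimal polynomial of zeta_4518 over Q and has degree phi(4518) = 1500. So Q(zeta_4518) is a degree-1500 Galois extension with Galois group (Z/4518Z)^*. By CRT, (Z/4518Z)^* ≅ (Z/2Z)^* × (Z/9Z)^* × (Z/251Z)^*. Each prime-power unit group is (Z/2Z)^* ≅ trivial group (order 1); (Z/9Z)^* ≅ Z/6Z; (Z/251Z)^* ≅ Z/250Z. Hence Gal(Q(zeta_4518)/Q) ≅ Z/6Z × Z/250Z.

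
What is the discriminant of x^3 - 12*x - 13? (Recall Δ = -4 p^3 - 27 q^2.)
Δ = 2349

For a depressed cubic x^3 + p x + q the discriminant is Δ = -4 p^3 - 27 q^2 = -4*(-12)^3 - 27*(-13)^2 = 6912 - 4563 = 2349.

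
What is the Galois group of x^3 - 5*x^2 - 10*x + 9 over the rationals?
Gal(K/Q) = S_3 (symmetric group of order 6)

Compute the discriminant of x^3 + (-5)*x^2 + (-10)*x + (9): Δ = 16913. Since Δ is not a rational square, the Galois group is not contained in A_3; it must be the full S_3 (irreducibility of the cubic rules out anything smaller).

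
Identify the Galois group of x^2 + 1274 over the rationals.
Gal(K/Q) = Z/2Z (cyclic of order 2)

x^2 + 1274 is irreducible over Q since -1274 is not a rational square. The splitting field Q(sqrt(-1274)) has degree 2 over Q, and its unique nontrivial automorphism is sqrt(-1274) ↦ -sqrt(-1274). Hence Gal(Q(sqrt(-1274))/Q) = Z/2Z.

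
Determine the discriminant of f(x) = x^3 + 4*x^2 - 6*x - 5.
Δ = 4205

For x^3 + a x^2 + b x + c the discriminant is Δ = 18 a b c - 4 a^3 c + a^2 b^2 - 4 b^3 - 27 c^2.
Plug a = 4, b = -6, c = -5:
  18*(4)*(-6)*(-5) - 4*(4)^3*(-5) + (4)^2*(-6)^2 - 4*(-6)^3 - 27*(-5)^2
  = 2160 + (1280) + 576 + (864) + (-675)
  = 4205.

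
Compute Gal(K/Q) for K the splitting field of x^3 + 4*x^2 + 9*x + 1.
Gal(K/Q) = S_3 (symmetric group of order 6)

Compute the discriminant of x^3 + (4)*x^2 + (9)*x + (1): Δ = -1255. Since Δ is not a rational square, the Galois group is not contained in A_3; it must be the full S_3 (irreducibility of the cubic rules out anything smaller).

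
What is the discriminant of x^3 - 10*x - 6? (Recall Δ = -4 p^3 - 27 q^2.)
Δ = 3028

For a depressed cubic x^3 + p x + q the discriminant is Δ = -4 p^3 - 27 q^2 = -4*(-10)^3 - 27*(-6)^2 = 4000 - 972 = 3028.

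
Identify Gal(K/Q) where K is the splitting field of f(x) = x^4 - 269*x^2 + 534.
Gal(K/Q) = V_4 (Klein four-group, Z/2Z × Z/2Z)

f factors as (x^2 - 2)(x^2 - 267), so the splitting field is K = Q(sqrt(2), sqrt(267)). The elements 2, 267, 534 are all non-squares in Q, so sqrt(2) and sqrt(267) generate independent quadratic extensions. Thus [K:Q] = 4 and Gal(K/Q) is generated by the two order-2 automorphisms sqrt(2) ↦ -sqrt(2) and sqrt(267) ↦ -sqrt(267), giving V_4.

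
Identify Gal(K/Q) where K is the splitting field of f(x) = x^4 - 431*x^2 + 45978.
Gal(K/Q) = V_4 (Klein four-group, Z/2Z × Z/2Z)

f factors as (x^2 - 237)(x^2 - 194), so the splitting field is K = Q(sqrt(237), sqrt(194)). The elements 237, 194, 45978 are all non-squares in Q, so sqrt(237) and sqrt(194) generate independent quadratic extensions. Thus [K:Q] = 4 and Gal(K/Q) is generated by the two order-2 automorphisms sqrt(237) ↦ -sqrt(237) and sqrt(194) ↦ -sqrt(194), giving V_4.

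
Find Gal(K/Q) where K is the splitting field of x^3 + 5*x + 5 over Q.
Gal(K/Q) = S_3 (symmetric group of order 6)

Compute the discriminant of x^3 + (0)*x^2 + (5)*x + (5): Δ = -1175. Since Δ is not a rational square, the Galois group is not contained in A_3; it must be the full S_3 (irreducibility of the cubic rules out anything smaller).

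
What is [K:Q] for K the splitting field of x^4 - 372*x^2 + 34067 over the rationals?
[K:Q] = 4

f factors as (x^2 - 163)(x^2 - 209); the splitting field is K = Q(sqrt(163), sqrt(209)). Since 163, 209, and 34067 are all non-squares in Q, the three subfields Q(sqrt(163)), Q(sqrt(209)), Q(sqrt(34067)) are distinct degree-2 extensions, so [K:Q] = 4 (Klein four Galois group).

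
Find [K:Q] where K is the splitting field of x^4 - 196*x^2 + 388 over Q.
[K:Q] = 4

f factors as (x^2 - 194)(x^2 - 2); the splitting field is K = Q(sqrt(194), sqrt(2)). Since 194, 2, and 388 are all non-squares in Q, the three subfields Q(sqrt(194)), Q(sqrt(2)), Q(sqrt(388)) are distinct degree-2 extensions, so [K:Q] = 4 (Klein four Galois group).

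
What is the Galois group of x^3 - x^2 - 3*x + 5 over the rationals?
Gal(K/Q) = S_3 (symmetric group of order 6)

Compute the discriminant of x^3 + (-1)*x^2 + (-3)*x + (5): Δ = -268. Since Δ is not a rational square, the Galois group is not contained in A_3; it must be the full S_3 (irreducibility of the cubic rules out anything smaller).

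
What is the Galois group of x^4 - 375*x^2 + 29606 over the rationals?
Gal(K/Q) = V_4 (Klein four-group, Z/2Z × Z/2Z)

f factors as (x^2 - 262)(x^2 - 113), so the splitting field is K = Q(sqrt(262), sqrt(113)). The elements 262, 113, 29606 are all non-squares in Q, so sqrt(262) and sqrt(113) generate independent quadratic extensions. Thus [K:Q] = 4 and Gal(K/Q) is generated by the two order-2 automorphisms sqrt(262) ↦ -sqrt(262) and sqrt(113) ↦ -sqrt(113), giving V_4.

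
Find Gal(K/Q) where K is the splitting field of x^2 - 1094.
Gal(K/Q) = Z/2Z (cyclic of order 2)

x^2 - 1094 is irreducible over Q since 1094 is not a rational square. The splitting field Q(sqrt(1094)) has degree 2 over Q, and its unique nontrivial automorphism is sqrt(1094) ↦ -sqrt(1094). Hence Gal(Q(sqrt(1094))/Q) = Z/2Z.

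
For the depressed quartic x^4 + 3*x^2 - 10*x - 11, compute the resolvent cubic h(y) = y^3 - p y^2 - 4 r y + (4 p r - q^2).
h(y) = y^3 - 3*y^2 + 44*y - 232

Identify coefficients: p = 3, q = -10, r = -11.
Plug into h(y) = y^3 - p y^2 - 4 r y + (4 p r - q^2):
  h(y) = y^3 - (3) y^2 - 4*(-11) y + (4*(3)*(-11) - (-10)^2)
       = y^3 + (-3) y^2 + (44) y + (-232).
Simplifying: h(y) = y^3 - 3*y^2 + 44*y - 232.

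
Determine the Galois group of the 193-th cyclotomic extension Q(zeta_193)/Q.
|Gal(Q(zeta_193)/Q)| = phi(193) = 192; group ≅ (Z/193Z)^* ≅ Z/192Z

The n-th cyclotomic polynomial Φ_193(x) is the minimal polynomial of zeta_193 over Q and has degree phi(193) = 192. So Q(zeta_193) is a degree-192 Galois extension with Galois group (Z/193Z)^*. (Z/193Z)^* is cyclic since 193 is an odd prime power (or 4). Hence Gal(Q(zeta_193)/Q) ≅ Z/192Z.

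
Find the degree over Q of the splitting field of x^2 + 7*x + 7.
[K:Q] = 2

The discriminant of x^2 + (7)*x + (7) is b^2 - 4c = 49 - (28) = 21. Since 21 is not a perfect square in Q, the polynomial is irreducible over Q. Its two roots generate a degree-2 extension, so [K:Q] = 2.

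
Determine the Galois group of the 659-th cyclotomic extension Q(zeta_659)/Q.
|Gal(Q(zeta_659)/Q)| = phi(659) = 658; group ≅ (Z/659Z)^* ≅ Z/658Z

The n-th cyclotomic polynomial Φ_659(x) is the minimal polynomial of zeta_659 over Q and has degree phi(659) = 658. So Q(zeta_659) is a degree-658 Galois extension with Galois group (Z/659Z)^*. (Z/659Z)^* is cyclic since 659 is an odd prime power (or 4). Hence Gal(Q(zeta_659)/Q) ≅ Z/658Z.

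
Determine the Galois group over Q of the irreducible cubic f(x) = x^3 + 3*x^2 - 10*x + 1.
Gal(K/Q) = A_3 (cyclic of order 3)

Compute the discriminant of x^3 + (3)*x^2 + (-10)*x + (1): Δ = 4225. Since Δ is a perfect square (Δ = 65^2), the Galois group is contained in A_3. Irreducibility forces the group to be transitive on three roots, so Gal = A_3.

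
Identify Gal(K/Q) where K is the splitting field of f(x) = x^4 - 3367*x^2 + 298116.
Gal(K/Q) = Z/2Z (cyclic of order 2)

f factors as (x^2 - 91)(x^2 - 3276), so the splitting field is K = Q(sqrt(91), sqrt(3276)). The squarefree part of 91 is 91 and the squarefree part of 3276 is also 91, so sqrt(91) and sqrt(3276) are both rational multiples of sqrt(91). Hence Q(sqrt(91)) = Q(sqrt(3276)) = Q(sqrt(91)), and the splitting field collapses to a single degree-2 extension with Galois group Z/2Z.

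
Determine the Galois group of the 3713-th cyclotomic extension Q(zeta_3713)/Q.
|Gal(Q(zeta_3713)/Q)| = phi(3713) = 3588; group ≅ (Z/3713Z)^* ≅ Z/46Z × Z/78Z

The n-th cyclotomic polynomial Φ_3713(x) is the minimal polynomial of zeta_3713 over Q and has degree phi(3713) = 3588. So Q(zeta_3713) is a degree-3588 Galois extension with Galois group (Z/3713Z)^*. By CRT, (Z/3713Z)^* ≅ (Z/47Z)^* × (Z/79Z)^*. Each prime-power unit group is (Z/47Z)^* ≅ Z/46Z; (Z/79Z)^* ≅ Z/78Z. Hence Gal(Q(zeta_3713)/Q) ≅ Z/46Z × Z/78Z.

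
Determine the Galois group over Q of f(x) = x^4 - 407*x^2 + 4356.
Gal(K/Q) = Z/2Z (cyclic of order 2)

f factors as (x^2 - 11)(x^2 - 396), so the splitting field is K = Q(sqrt(11), sqrt(396)). The squarefree part of 11 is 11 and the squarefree part of 396 is also 11, so sqrt(11) and sqrt(396) are both rational multiples of sqrt(11). Hence Q(sqrt(11)) = Q(sqrt(396)) = Q(sqrt(11)), and the splitting field collapses to a single degree-2 extension with Galois group Z/2Z.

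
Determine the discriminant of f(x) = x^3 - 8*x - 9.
Δ = -139

For a depressed cubic x^3 + p x + q the discriminant is Δ = -4 p^3 - 27 q^2 = -4*(-8)^3 - 27*(-9)^2 = 2048 - 2187 = -139.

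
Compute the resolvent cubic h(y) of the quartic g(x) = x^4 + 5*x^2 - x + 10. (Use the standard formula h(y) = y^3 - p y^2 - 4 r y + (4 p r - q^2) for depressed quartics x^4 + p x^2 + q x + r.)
h(y) = y^3 - 5*y^2 - 40*y + 199

Identify coefficients: p = 5, q = -1, r = 10.
Plug into h(y) = y^3 - p y^2 - 4 r y + (4 p r - q^2):
  h(y) = y^3 - (5) y^2 - 4*(10) y + (4*(5)*(10) - (-1)^2)
       = y^3 + (-5) y^2 + (-40) y + (199).
Simplifying: h(y) = y^3 - 5*y^2 - 40*y + 199.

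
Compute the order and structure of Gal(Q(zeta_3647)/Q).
|Gal(Q(zeta_3647)/Q)| = phi(3647) = 3120; group ≅ (Z/3647Z)^* ≅ Z/6Z × Z/520Z

The n-th cyclotomic polynomial Φ_3647(x) is the minimal polynomial of zeta_3647 over Q and has degree phi(3647) = 3120. So Q(zeta_3647) is a degree-3120 Galois extension with Galois group (Z/3647Z)^*. By CRT, (Z/3647Z)^* ≅ (Z/7Z)^* × (Z/521Z)^*. Each prime-power unit group is (Z/7Z)^* ≅ Z/6Z; (Z/521Z)^* ≅ Z/520Z. Hence Gal(Q(zeta_3647)/Q) ≅ Z/6Z × Z/520Z.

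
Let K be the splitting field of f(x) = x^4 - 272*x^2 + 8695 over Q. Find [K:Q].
[K:Q] = 4

f factors as (x^2 - 235)(x^2 - 37); the splitting field is K = Q(sqrt(235), sqrt(37)). Since 235, 37, and 8695 are all non-squares in Q, the three subfields Q(sqrt(235)), Q(sqrt(37)), Q(sqrt(8695)) are distinct degree-2 extensions, so [K:Q] = 4 (Klein four Galois group).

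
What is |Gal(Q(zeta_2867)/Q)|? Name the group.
|Gal(Q(zeta_2867)/Q)| = phi(2867) = 2760; group ≅ (Z/2867Z)^* ≅ Z/46Z × Z/60Z

The n-th cyclotomic polynomial Φ_2867(x) is the minimal polynomial of zeta_2867 over Q and has degree phi(2867) = 2760. So Q(zeta_2867) is a degree-2760 Galois extension with Galois group (Z/2867Z)^*. By CRT, (Z/2867Z)^* ≅ (Z/47Z)^* × (Z/61Z)^*. Each prime-power unit group is (Z/47Z)^* ≅ Z/46Z; (Z/61Z)^* ≅ Z/60Z. Hence Gal(Q(zeta_2867)/Q) ≅ Z/46Z × Z/60Z.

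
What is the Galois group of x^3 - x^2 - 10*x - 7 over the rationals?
Gal(K/Q) = S_3 (symmetric group of order 6)

Compute the discriminant of x^3 + (-1)*x^2 + (-10)*x + (-7): Δ = 1489. Since Δ is not a rational square, the Galois group is not contained in A_3; it must be the full S_3 (irreducibility of the cubic rules out anything smaller).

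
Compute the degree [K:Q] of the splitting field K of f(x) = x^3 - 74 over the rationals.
[K:Q] = 6

x^3 - 74 has one real root r = 74^(1/3) and two complex roots r*zeta_3, r*zeta_3^2 where zeta_3 = e^(2*pi*i/3). The splitting field is Q(r, zeta_3). [Q(r):Q] = 3 and [Q(zeta_3):Q] = 2 with gcd = 1, so [Q(r, zeta_3):Q] = 3 * 2 = 6.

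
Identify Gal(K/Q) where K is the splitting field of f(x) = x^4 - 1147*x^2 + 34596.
Gal(K/Q) = Z/2Z (cyclic of order 2)

f factors as (x^2 - 31)(x^2 - 1116), so the splitting field is K = Q(sqrt(31), sqrt(1116)). The squarefree part of 31 is 31 and the squarefree part of 1116 is also 31, so sqrt(31) and sqrt(1116) are both rational multiples of sqrt(31). Hence Q(sqrt(31)) = Q(sqrt(1116)) = Q(sqrt(31)), and the splitting field collapses to a single degree-2 extension with Galois group Z/2Z.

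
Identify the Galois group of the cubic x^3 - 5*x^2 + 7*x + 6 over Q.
Gal(K/Q) = S_3 (symmetric group of order 6)

Compute the discriminant of x^3 + (-5)*x^2 + (7)*x + (6): Δ = -1899. Since Δ is not a rational square, the Galois group is not contained in A_3; it must be the full S_3 (irreducibility of the cubic rules out anything smaller).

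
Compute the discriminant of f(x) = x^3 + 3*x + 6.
Δ = -1080

For a depressed cubic x^3 + p x + q the discriminant is Δ = -4 p^3 - 27 q^2 = -4*(3)^3 - 27*(6)^2 = -108 - 972 = -1080.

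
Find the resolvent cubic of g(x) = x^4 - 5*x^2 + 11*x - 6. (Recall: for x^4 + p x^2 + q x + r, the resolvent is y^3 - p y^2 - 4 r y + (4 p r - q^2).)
h(y) = y^3 + 5*y^2 + 24*y - 1

Identify coefficients: p = -5, q = 11, r = -6.
Plug into h(y) = y^3 - p y^2 - 4 r y + (4 p r - q^2):
  h(y) = y^3 - (-5) y^2 - 4*(-6) y + (4*(-5)*(-6) - (11)^2)
       = y^3 + (5) y^2 + (24) y + (-1).
Simplifying: h(y) = y^3 + 5*y^2 + 24*y - 1.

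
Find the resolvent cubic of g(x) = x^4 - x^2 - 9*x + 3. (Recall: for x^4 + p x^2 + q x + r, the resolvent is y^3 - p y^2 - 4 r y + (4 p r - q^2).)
h(y) = y^3 + y^2 - 12*y - 93

Identify coefficients: p = -1, q = -9, r = 3.
Plug into h(y) = y^3 - p y^2 - 4 r y + (4 p r - q^2):
  h(y) = y^3 - (-1) y^2 - 4*(3) y + (4*(-1)*(3) - (-9)^2)
       = y^3 + (1) y^2 + (-12) y + (-93).
Simplifying: h(y) = y^3 + y^2 - 12*y - 93.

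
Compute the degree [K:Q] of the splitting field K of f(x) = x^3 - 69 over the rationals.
[K:Q] = 6

x^3 - 69 has one real root r = 69^(1/3) and two complex roots r*zeta_3, r*zeta_3^2 where zeta_3 = e^(2*pi*i/3). The splitting field is Q(r, zeta_3). [Q(r):Q] = 3 and [Q(zeta_3):Q] = 2 with gcd = 1, so [Q(r, zeta_3):Q] = 3 * 2 = 6.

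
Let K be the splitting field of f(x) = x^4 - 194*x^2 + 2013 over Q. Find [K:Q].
[K:Q] = 4

f factors as (x^2 - 11)(x^2 - 183); the splitting field is K = Q(sqrt(11), sqrt(183)). Since 11, 183, and 2013 are all non-squares in Q, the three subfields Q(sqrt(11)), Q(sqrt(183)), Q(sqrt(2013)) are distinct degree-2 extensions, so [K:Q] = 4 (Klein four Galois group).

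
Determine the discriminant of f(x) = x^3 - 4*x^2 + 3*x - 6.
Δ = -1176

For x^3 + a x^2 + b x + c the discriminant is Δ = 18 a b c - 4 a^3 c + a^2 b^2 - 4 b^3 - 27 c^2.
Plug a = -4, b = 3, c = -6:
  18*(-4)*(3)*(-6) - 4*(-4)^3*(-6) + (-4)^2*(3)^2 - 4*(3)^3 - 27*(-6)^2
  = 1296 + (-1536) + 144 + (-108) + (-972)
  = -1176.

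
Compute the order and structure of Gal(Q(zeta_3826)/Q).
|Gal(Q(zeta_3826)/Q)| = phi(3826) = 1912; group ≅ (Z/3826Z)^* ≅ Z/1912Z

The n-th cyclotomic polynomial Φ_3826(x) is the minimal polynomial of zeta_3826 over Q and has degree phi(3826) = 1912. So Q(zeta_3826) is a degree-1912 Galois extension with Galois group (Z/3826Z)^*. By CRT, (Z/3826Z)^* ≅ (Z/2Z)^* × (Z/1913Z)^*. Each prime-power unit group is (Z/2Z)^* ≅ trivial group (order 1); (Z/1913Z)^* ≅ Z/1912Z. Hence Gal(Q(zeta_3826)/Q) ≅ Z/1912Z.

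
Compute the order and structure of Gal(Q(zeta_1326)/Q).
|Gal(Q(zeta_1326)/Q)| = phi(1326) = 384; group ≅ (Z/1326Z)^* ≅ Z/2Z × Z/12Z × Z/16Z

The n-th cyclotomic polynomial Φ_1326(x) is the minimal polynomial of zeta_1326 over Q and has degree phi(1326) = 384. So Q(zeta_1326) is a degree-384 Galois extension with Galois group (Z/1326Z)^*. By CRT, (Z/1326Z)^* ≅ (Z/2Z)^* × (Z/3Z)^* × (Z/13Z)^* × (Z/17Z)^*. Each prime-power unit group is (Z/2Z)^* ≅ trivial group (order 1); (Z/3Z)^* ≅ Z/2Z; (Z/13Z)^* ≅ Z/12Z; (Z/17Z)^* ≅ Z/16Z. Hence Gal(Q(zeta_1326)/Q) ≅ Z/2Z × Z/12Z × Z/16Z.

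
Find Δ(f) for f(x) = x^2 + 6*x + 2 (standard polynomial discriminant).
Δ = 28

For a quadratic a x^2 + b x + c the discriminant is Δ = b^2 - 4ac = (6)^2 - 4*(1)*(2) = 36 - (8) = 28.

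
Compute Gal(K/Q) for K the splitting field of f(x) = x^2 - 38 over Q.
Gal(K/Q) = Z/2Z (cyclic of order 2)

x^2 - 38 is irreducible over Q since 38 is not a rational square. The splitting field Q(sqrt(38)) has degree 2 over Q, and its unique nontrivial automorphism is sqrt(38) ↦ -sqrt(38). Hence Gal(Q(sqrt(38))/Q) = Z/2Z.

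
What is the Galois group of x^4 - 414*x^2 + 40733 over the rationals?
Gal(K/Q) = V_4 (Klein four-group, Z/2Z × Z/2Z)

f factors as (x^2 - 161)(x^2 - 253), so the splitting field is K = Q(sqrt(161), sqrt(253)). The elements 161, 253, 40733 are all non-squares in Q, so sqrt(161) and sqrt(253) generate independent quadratic extensions. Thus [K:Q] = 4 and Gal(K/Q) is generated by the two order-2 automorphisms sqrt(161) ↦ -sqrt(161) and sqrt(253) ↦ -sqrt(253), giving V_4.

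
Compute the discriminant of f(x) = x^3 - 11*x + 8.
Δ = 3596

For a depressed cubic x^3 + p x + q the discriminant is Δ = -4 p^3 - 27 q^2 = -4*(-11)^3 - 27*(8)^2 = 5324 - 1728 = 3596.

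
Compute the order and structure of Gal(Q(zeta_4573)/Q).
|Gal(Q(zeta_4573)/Q)| = phi(4573) = 4288; group ≅ (Z/4573Z)^* ≅ Z/16Z × Z/268Z

The n-th cyclotomic polynomial Φ_4573(x) is the minimal polynomial of zeta_4573 over Q and has degree phi(4573) = 4288. So Q(zeta_4573) is a degree-4288 Galois extension with Galois group (Z/4573Z)^*. By CRT, (Z/4573Z)^* ≅ (Z/17Z)^* × (Z/269Z)^*. Each prime-power unit group is (Z/17Z)^* ≅ Z/16Z; (Z/269Z)^* ≅ Z/268Z. Hence Gal(Q(zeta_4573)/Q) ≅ Z/16Z × Z/268Z.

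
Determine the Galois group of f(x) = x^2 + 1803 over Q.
Gal(K/Q) = Z/2Z (cyclic of order 2)

x^2 + 1803 is irreducible over Q since -1803 is not a rational square. The splitting field Q(sqrt(-1803)) has degree 2 over Q, and its unique nontrivial automorphism is sqrt(-1803) ↦ -sqrt(-1803). Hence Gal(Q(sqrt(-1803))/Q) = Z/2Z.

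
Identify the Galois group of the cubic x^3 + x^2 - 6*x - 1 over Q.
Gal(K/Q) = S_3 (symmetric group of order 6)

Compute the discriminant of x^3 + (1)*x^2 + (-6)*x + (-1): Δ = 985. Since Δ is not a rational square, the Galois group is not contained in A_3; it must be the full S_3 (irreducibility of the cubic rules out anything smaller).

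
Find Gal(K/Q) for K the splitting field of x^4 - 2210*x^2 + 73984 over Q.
Gal(K/Q) = Z/2Z (cyclic of order 2)

f factors as (x^2 - 34)(x^2 - 2176), so the splitting field is K = Q(sqrt(34), sqrt(2176)). The squarefree part of 34 is 34 and the squarefree part of 2176 is also 34, so sqrt(34) and sqrt(2176) are both rational multiples of sqrt(34). Hence Q(sqrt(34)) = Q(sqrt(2176)) = Q(sqrt(34)), and the splitting field collapses to a single degree-2 extension with Galois group Z/2Z.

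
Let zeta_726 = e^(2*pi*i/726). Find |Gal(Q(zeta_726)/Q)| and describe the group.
|Gal(Q(zeta_726)/Q)| = phi(726) = 220; group ≅ (Z/726Z)^* ≅ Z/2Z × Z/110Z

The n-th cyclotomic polynomial Φ_726(x) is the minimal polynomial of zeta_726 over Q and has degree phi(726) = 220. So Q(zeta_726) is a degree-220 Galois extension with Galois group (Z/726Z)^*. By CRT, (Z/726Z)^* ≅ (Z/2Z)^* × (Z/3Z)^* × (Z/121Z)^*. Each prime-power unit group is (Z/2Z)^* ≅ trivial group (order 1); (Z/3Z)^* ≅ Z/2Z; (Z/121Z)^* ≅ Z/110Z. Hence Gal(Q(zeta_726)/Q) ≅ Z/2Z × Z/110Z.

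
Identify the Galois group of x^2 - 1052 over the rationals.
Gal(K/Q) = Z/2Z (cyclic of order 2)

x^2 - 1052 is irreducible over Q since 1052 is not a rational square. The splitting field Q(sqrt(1052)) has degree 2 over Q, and its unique nontrivial automorphism is sqrt(1052) ↦ -sqrt(1052). Hence Gal(Q(sqrt(1052))/Q) = Z/2Z.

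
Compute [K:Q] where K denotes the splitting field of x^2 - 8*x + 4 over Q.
[K:Q] = 2

The discriminant of x^2 + (-8)*x + (4) is b^2 - 4c = 64 - (16) = 48. Since 48 is not a perfect square in Q, the polynomial is irreducible over Q. Its two roots generate a degree-2 extension, so [K:Q] = 2.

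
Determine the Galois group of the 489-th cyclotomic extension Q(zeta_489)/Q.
|Gal(Q(zeta_489)/Q)| = phi(489) = 324; group ≅ (Z/489Z)^* ≅ Z/2Z × Z/162Z

The n-th cyclotomic polynomial Φ_489(x) is the minimal polynomial of zeta_489 over Q and has degree phi(489) = 324. So Q(zeta_489) is a degree-324 Galois extension with Galois group (Z/489Z)^*. By CRT, (Z/489Z)^* ≅ (Z/3Z)^* × (Z/163Z)^*. Each prime-power unit group is (Z/3Z)^* ≅ Z/2Z; (Z/163Z)^* ≅ Z/162Z. Hence Gal(Q(zeta_489)/Q) ≅ Z/2Z × Z/162Z.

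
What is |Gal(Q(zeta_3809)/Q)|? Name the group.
|Gal(Q(zeta_3809)/Q)| = phi(3809) = 3504; group ≅ (Z/3809Z)^* ≅ Z/12Z × Z/292Z

The n-th cyclotomic polynomial Φ_3809(x) is the minimal polynomial of zeta_3809 over Q and has degree phi(3809) = 3504. So Q(zeta_3809) is a degree-3504 Galois extension with Galois group (Z/3809Z)^*. By CRT, (Z/3809Z)^* ≅ (Z/13Z)^* × (Z/293Z)^*. Each prime-power unit group is (Z/13Z)^* ≅ Z/12Z; (Z/293Z)^* ≅ Z/292Z. Hence Gal(Q(zeta_3809)/Q) ≅ Z/12Z × Z/292Z.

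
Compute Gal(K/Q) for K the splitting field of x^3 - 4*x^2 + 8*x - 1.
Gal(K/Q) = S_3 (symmetric group of order 6)

Compute the discriminant of x^3 + (-4)*x^2 + (8)*x + (-1): Δ = -731. Since Δ is not a rational square, the Galois group is not contained in A_3; it must be the full S_3 (irreducibility of the cubic rules out anything smaller).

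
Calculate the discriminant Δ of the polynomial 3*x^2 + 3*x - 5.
Δ = 69

For a quadratic a x^2 + b x + c the discriminant is Δ = b^2 - 4ac = (3)^2 - 4*(3)*(-5) = 9 - (-60) = 69.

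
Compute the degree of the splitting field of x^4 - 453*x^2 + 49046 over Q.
[K:Q] = 4

f factors as (x^2 - 274)(x^2 - 179); the splitting field is K = Q(sqrt(274), sqrt(179)). Since 274, 179, and 49046 are all non-squares in Q, the three subfields Q(sqrt(274)), Q(sqrt(179)), Q(sqrt(49046)) are distinct degree-2 extensions, so [K:Q] = 4 (Klein four Galois group).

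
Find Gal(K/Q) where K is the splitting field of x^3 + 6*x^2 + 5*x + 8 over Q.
Gal(K/Q) = S_3 (symmetric group of order 6)

Compute the discriminant of x^3 + (6)*x^2 + (5)*x + (8): Δ = -3920. Since Δ is not a rational square, the Galois group is not contained in A_3; it must be the full S_3 (irreducibility of the cubic rules out anything smaller).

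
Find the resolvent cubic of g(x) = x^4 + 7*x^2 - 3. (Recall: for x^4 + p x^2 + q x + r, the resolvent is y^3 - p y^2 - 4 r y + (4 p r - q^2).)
h(y) = y^3 - 7*y^2 + 12*y - 84

Identify coefficients: p = 7, q = 0, r = -3.
Plug into h(y) = y^3 - p y^2 - 4 r y + (4 p r - q^2):
  h(y) = y^3 - (7) y^2 - 4*(-3) y + (4*(7)*(-3) - (0)^2)
       = y^3 + (-7) y^2 + (12) y + (-84).
Simplifying: h(y) = y^3 - 7*y^2 + 12*y - 84.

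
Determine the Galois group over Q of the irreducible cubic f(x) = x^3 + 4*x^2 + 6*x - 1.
Gal(K/Q) = S_3 (symmetric group of order 6)

Compute the discriminant of x^3 + (4)*x^2 + (6)*x + (-1): Δ = -491. Since Δ is not a rational square, the Galois group is not contained in A_3; it must be the full S_3 (irreducibility of the cubic rules out anything smaller).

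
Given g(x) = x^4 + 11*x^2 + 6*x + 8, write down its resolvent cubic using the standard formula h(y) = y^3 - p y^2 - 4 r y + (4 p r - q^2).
h(y) = y^3 - 11*y^2 - 32*y + 316

Identify coefficients: p = 11, q = 6, r = 8.
Plug into h(y) = y^3 - p y^2 - 4 r y + (4 p r - q^2):
  h(y) = y^3 - (11) y^2 - 4*(8) y + (4*(11)*(8) - (6)^2)
       = y^3 + (-11) y^2 + (-32) y + (316).
Simplifying: h(y) = y^3 - 11*y^2 - 32*y + 316.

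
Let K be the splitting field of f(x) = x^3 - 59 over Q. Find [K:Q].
[K:Q] = 6

x^3 - 59 has one real root r = 59^(1/3) and two complex roots r*zeta_3, r*zeta_3^2 where zeta_3 = e^(2*pi*i/3). The splitting field is Q(r, zeta_3). [Q(r):Q] = 3 and [Q(zeta_3):Q] = 2 with gcd = 1, so [Q(r, zeta_3):Q] = 3 * 2 = 6.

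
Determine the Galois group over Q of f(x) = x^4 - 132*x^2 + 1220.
Gal(K/Q) = V_4 (Klein four-group, Z/2Z × Z/2Z)

f factors as (x^2 - 122)(x^2 - 10), so the splitting field is K = Q(sqrt(122), sqrt(10)). The elements 122, 10, 1220 are all non-squares in Q, so sqrt(122) and sqrt(10) generate independent quadratic extensions. Thus [K:Q] = 4 and Gal(K/Q) is generated by the two order-2 automorphisms sqrt(122) ↦ -sqrt(122) and sqrt(10) ↦ -sqrt(10), giving V_4.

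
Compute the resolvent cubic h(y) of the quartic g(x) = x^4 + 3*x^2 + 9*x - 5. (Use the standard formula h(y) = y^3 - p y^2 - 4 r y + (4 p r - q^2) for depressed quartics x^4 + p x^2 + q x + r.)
h(y) = y^3 - 3*y^2 + 20*y - 141

Identify coefficients: p = 3, q = 9, r = -5.
Plug into h(y) = y^3 - p y^2 - 4 r y + (4 p r - q^2):
  h(y) = y^3 - (3) y^2 - 4*(-5) y + (4*(3)*(-5) - (9)^2)
       = y^3 + (-3) y^2 + (20) y + (-141).
Simplifying: h(y) = y^3 - 3*y^2 + 20*y - 141.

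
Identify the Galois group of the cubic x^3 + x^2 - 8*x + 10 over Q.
Gal(K/Q) = S_3 (symmetric group of order 6)

Compute the discriminant of x^3 + (1)*x^2 + (-8)*x + (10): Δ = -2068. Since Δ is not a rational square, the Galois group is not contained in A_3; it must be the full S_3 (irreducibility of the cubic rules out anything smaller).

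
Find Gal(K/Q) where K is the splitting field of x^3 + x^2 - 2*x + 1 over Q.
Gal(K/Q) = S_3 (symmetric group of order 6)

Compute the discriminant of x^3 + (1)*x^2 + (-2)*x + (1): Δ = -31. Since Δ is not a rational square, the Galois group is not contained in A_3; it must be the full S_3 (irreducibility of the cubic rules out anything smaller).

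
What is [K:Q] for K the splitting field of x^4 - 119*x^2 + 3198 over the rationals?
[K:Q] = 4

f factors as (x^2 - 41)(x^2 - 78); the splitting field is K = Q(sqrt(41), sqrt(78)). Since 41, 78, and 3198 are all non-squares in Q, the three subfields Q(sqrt(41)), Q(sqrt(78)), Q(sqrt(3198)) are distinct degree-2 extensions, so [K:Q] = 4 (Klein four Galois group).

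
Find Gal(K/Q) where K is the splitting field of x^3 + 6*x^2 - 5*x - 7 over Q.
Gal(K/Q) = S_3 (symmetric group of order 6)

Compute the discriminant of x^3 + (6)*x^2 + (-5)*x + (-7): Δ = 9905. Since Δ is not a rational square, the Galois group is not contained in A_3; it must be the full S_3 (irreducibility of the cubic rules out anything smaller).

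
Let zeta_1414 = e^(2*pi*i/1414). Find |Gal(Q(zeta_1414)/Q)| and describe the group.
|Gal(Q(zeta_1414)/Q)| = phi(1414) = 600; group ≅ (Z/1414Z)^* ≅ Z/6Z × Z/100Z

The n-th cyclotomic polynomial Φ_1414(x) is the minimal polynomial of zeta_1414 over Q and has degree phi(1414) = 600. So Q(zeta_1414) is a degree-600 Galois extension with Galois group (Z/1414Z)^*. By CRT, (Z/1414Z)^* ≅ (Z/2Z)^* × (Z/7Z)^* × (Z/101Z)^*. Each prime-power unit group is (Z/2Z)^* ≅ trivial group (order 1); (Z/7Z)^* ≅ Z/6Z; (Z/101Z)^* ≅ Z/100Z. Hence Gal(Q(zeta_1414)/Q) ≅ Z/6Z × Z/100Z.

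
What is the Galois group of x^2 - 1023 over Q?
Gal(K/Q) = Z/2Z (cyclic of order 2)

x^2 - 1023 is irreducible over Q since 1023 is not a rational square. The splitting field Q(sqrt(1023)) has degree 2 over Q, and its unique nontrivial automorphism is sqrt(1023) ↦ -sqrt(1023). Hence Gal(Q(sqrt(1023))/Q) = Z/2Z.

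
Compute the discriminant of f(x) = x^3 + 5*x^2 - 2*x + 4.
Δ = -3020

For x^3 + a x^2 + b x + c the discriminant is Δ = 18 a b c - 4 a^3 c + a^2 b^2 - 4 b^3 - 27 c^2.
Plug a = 5, b = -2, c = 4:
  18*(5)*(-2)*(4) - 4*(5)^3*(4) + (5)^2*(-2)^2 - 4*(-2)^3 - 27*(4)^2
  = -720 + (-2000) + 100 + (32) + (-432)
  = -3020.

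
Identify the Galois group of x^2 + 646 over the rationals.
Gal(K/Q) = Z/2Z (cyclic of order 2)

x^2 + 646 is irreducible over Q since -646 is not a rational square. The splitting field Q(sqrt(-646)) has degree 2 over Q, and its unique nontrivial automorphism is sqrt(-646) ↦ -sqrt(-646). Hence Gal(Q(sqrt(-646))/Q) = Z/2Z.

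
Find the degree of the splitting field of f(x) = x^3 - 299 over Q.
[K:Q] = 6

x^3 - 299 has one real root r = 299^(1/3) and two complex roots r*zeta_3, r*zeta_3^2 where zeta_3 = e^(2*pi*i/3). The splitting field is Q(r, zeta_3). [Q(r):Q] = 3 and [Q(zeta_3):Q] = 2 with gcd = 1, so [Q(r, zeta_3):Q] = 3 * 2 = 6.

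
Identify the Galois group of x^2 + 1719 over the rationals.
Gal(K/Q) = Z/2Z (cyclic of order 2)

x^2 + 1719 is irreducible over Q since -1719 is not a rational square. The splitting field Q(sqrt(-1719)) has degree 2 over Q, and its unique nontrivial automorphism is sqrt(-1719) ↦ -sqrt(-1719). Hence Gal(Q(sqrt(-1719))/Q) = Z/2Z.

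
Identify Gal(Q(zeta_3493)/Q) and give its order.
|Gal(Q(zeta_3493)/Q)| = phi(3493) = 2988; group ≅ (Z/3493Z)^* ≅ Z/6Z × Z/498Z

The n-th cyclotomic polynomial Φ_3493(x) is the minimal polynomial of zeta_3493 over Q and has degree phi(3493) = 2988. So Q(zeta_3493) is a degree-2988 Galois extension with Galois group (Z/3493Z)^*. By CRT, (Z/3493Z)^* ≅ (Z/7Z)^* × (Z/499Z)^*. Each prime-power unit group is (Z/7Z)^* ≅ Z/6Z; (Z/499Z)^* ≅ Z/498Z. Hence Gal(Q(zeta_3493)/Q) ≅ Z/6Z × Z/498Z.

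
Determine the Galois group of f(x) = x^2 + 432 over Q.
Gal(K/Q) = Z/2Z (cyclic of order 2)

x^2 + 432 is irreducible over Q since -432 is not a rational square. The splitting field Q(sqrt(-432)) has degree 2 over Q, and its unique nontrivial automorphism is sqrt(-432) ↦ -sqrt(-432). Hence Gal(Q(sqrt(-432))/Q) = Z/2Z.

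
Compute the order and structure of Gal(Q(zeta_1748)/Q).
|Gal(Q(zeta_1748)/Q)| = phi(1748) = 792; group ≅ (Z/1748Z)^* ≅ Z/2Z × Z/18Z × Z/22Z

The n-th cyclotomic polynomial Φ_1748(x) is the minimal polynomial of zeta_1748 over Q and has degree phi(1748) = 792. So Q(zeta_1748) is a degree-792 Galois extension with Galois group (Z/1748Z)^*. By CRT, (Z/1748Z)^* ≅ (Z/4Z)^* × (Z/19Z)^* × (Z/23Z)^*. Each prime-power unit group is (Z/4Z)^* ≅ Z/2Z; (Z/19Z)^* ≅ Z/18Z; (Z/23Z)^* ≅ Z/22Z. Hence Gal(Q(zeta_1748)/Q) ≅ Z/2Z × Z/18Z × Z/22Z.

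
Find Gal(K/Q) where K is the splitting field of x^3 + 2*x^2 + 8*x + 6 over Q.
Gal(K/Q) = S_3 (symmetric group of order 6)

Compute the discriminant of x^3 + (2)*x^2 + (8)*x + (6): Δ = -1228. Since Δ is not a rational square, the Galois group is not contained in A_3; it must be the full S_3 (irreducibility of the cubic rules out anything smaller).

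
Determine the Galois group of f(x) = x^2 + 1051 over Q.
Gal(K/Q) = Z/2Z (cyclic of order 2)

x^2 + 1051 is irreducible over Q since -1051 is not a rational square. The splitting field Q(sqrt(-1051)) has degree 2 over Q, and its unique nontrivial automorphism is sqrt(-1051) ↦ -sqrt(-1051). Hence Gal(Q(sqrt(-1051))/Q) = Z/2Z.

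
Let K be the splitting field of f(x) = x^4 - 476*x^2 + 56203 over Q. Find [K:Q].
[K:Q] = 4

f factors as (x^2 - 217)(x^2 - 259); the splitting field is K = Q(sqrt(217), sqrt(259)). Since 217, 259, and 56203 are all non-squares in Q, the three subfields Q(sqrt(217)), Q(sqrt(259)), Q(sqrt(56203)) are distinct degree-2 extensions, so [K:Q] = 4 (Klein four Galois group).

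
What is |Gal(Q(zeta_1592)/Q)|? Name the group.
|Gal(Q(zeta_1592)/Q)| = phi(1592) = 792; group ≅ (Z/1592Z)^* ≅ Z/2Z × Z/2Z × Z/198Z

The n-th cyclotomic polynomial Φ_1592(x) is the minimal polynomial of zeta_1592 over Q and has degree phi(1592) = 792. So Q(zeta_1592) is a degree-792 Galois extension with Galois group (Z/1592Z)^*. By CRT, (Z/1592Z)^* ≅ (Z/8Z)^* × (Z/199Z)^*. Each prime-power unit group is (Z/8Z)^* ≅ Z/2Z × Z/2Z; (Z/199Z)^* ≅ Z/198Z. Hence Gal(Q(zeta_1592)/Q) ≅ Z/2Z × Z/2Z × Z/198Z.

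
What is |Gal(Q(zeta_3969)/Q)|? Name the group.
|Gal(Q(zeta_3969)/Q)| = phi(3969) = 2268; group ≅ (Z/3969Z)^* ≅ Z/42Z × Z/54Z

The n-th cyclotomic polynomial Φ_3969(x) is the minimal polynomial of zeta_3969 over Q and has degree phi(3969) = 2268. So Q(zeta_3969) is a degree-2268 Galois extension with Galois group (Z/3969Z)^*. By CRT, (Z/3969Z)^* ≅ (Z/81Z)^* × (Z/49Z)^*. Each prime-power unit group is (Z/81Z)^* ≅ Z/54Z; (Z/49Z)^* ≅ Z/42Z. Hence Gal(Q(zeta_3969)/Q) ≅ Z/42Z × Z/54Z.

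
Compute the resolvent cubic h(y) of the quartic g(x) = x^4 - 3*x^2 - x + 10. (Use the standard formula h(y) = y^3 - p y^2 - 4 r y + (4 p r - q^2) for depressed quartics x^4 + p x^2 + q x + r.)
h(y) = y^3 + 3*y^2 - 40*y - 121

Identify coefficients: p = -3, q = -1, r = 10.
Plug into h(y) = y^3 - p y^2 - 4 r y + (4 p r - q^2):
  h(y) = y^3 - (-3) y^2 - 4*(10) y + (4*(-3)*(10) - (-1)^2)
       = y^3 + (3) y^2 + (-40) y + (-121).
Simplifying: h(y) = y^3 + 3*y^2 - 40*y - 121.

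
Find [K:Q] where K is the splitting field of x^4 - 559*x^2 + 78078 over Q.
[K:Q] = 4

f factors as (x^2 - 273)(x^2 - 286); the splitting field is K = Q(sqrt(273), sqrt(286)). Since 273, 286, and 78078 are all non-squares in Q, the three subfields Q(sqrt(273)), Q(sqrt(286)), Q(sqrt(78078)) are distinct degree-2 extensions, so [K:Q] = 4 (Klein four Galois group).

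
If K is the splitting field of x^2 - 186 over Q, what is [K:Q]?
[K:Q] = 2

The polynomial x^2 - 186 is irreducible over Q since 186 is not a perfect square. Its splitting field is Q(sqrt(186)), which has degree 2 over Q.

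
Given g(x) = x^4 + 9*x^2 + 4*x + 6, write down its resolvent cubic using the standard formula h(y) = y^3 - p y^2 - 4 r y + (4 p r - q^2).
h(y) = y^3 - 9*y^2 - 24*y + 200

Identify coefficients: p = 9, q = 4, r = 6.
Plug into h(y) = y^3 - p y^2 - 4 r y + (4 p r - q^2):
  h(y) = y^3 - (9) y^2 - 4*(6) y + (4*(9)*(6) - (4)^2)
       = y^3 + (-9) y^2 + (-24) y + (200).
Simplifying: h(y) = y^3 - 9*y^2 - 24*y + 200.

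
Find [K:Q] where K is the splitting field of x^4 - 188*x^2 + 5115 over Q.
[K:Q] = 4

f factors as (x^2 - 33)(x^2 - 155); the splitting field is K = Q(sqrt(33), sqrt(155)). Since 33, 155, and 5115 are all non-squares in Q, the three subfields Q(sqrt(33)), Q(sqrt(155)), Q(sqrt(5115)) are distinct degree-2 extensions, so [K:Q] = 4 (Klein four Galois group).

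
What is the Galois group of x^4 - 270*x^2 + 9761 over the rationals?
Gal(K/Q) = V_4 (Klein four-group, Z/2Z × Z/2Z)

f factors as (x^2 - 43)(x^2 - 227), so the splitting field is K = Q(sqrt(43), sqrt(227)). The elements 43, 227, 9761 are all non-squares in Q, so sqrt(43) and sqrt(227) generate independent quadratic extensions. Thus [K:Q] = 4 and Gal(K/Q) is generated by the two order-2 automorphisms sqrt(43) ↦ -sqrt(43) and sqrt(227) ↦ -sqrt(227), giving V_4.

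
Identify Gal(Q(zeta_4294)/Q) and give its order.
|Gal(Q(zeta_4294)/Q)| = phi(4294) = 2016; group ≅ (Z/4294Z)^* ≅ Z/18Z × Z/112Z

The n-th cyclotomic polynomial Φ_4294(x) is the minimal polynomial of zeta_4294 over Q and has degree phi(4294) = 2016. So Q(zeta_4294) is a degree-2016 Galois extension with Galois group (Z/4294Z)^*. By CRT, (Z/4294Z)^* ≅ (Z/2Z)^* × (Z/19Z)^* × (Z/113Z)^*. Each prime-power unit group is (Z/2Z)^* ≅ trivial group (order 1); (Z/19Z)^* ≅ Z/18Z; (Z/113Z)^* ≅ Z/112Z. Hence Gal(Q(zeta_4294)/Q) ≅ Z/18Z × Z/112Z.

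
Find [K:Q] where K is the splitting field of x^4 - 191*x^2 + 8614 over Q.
[K:Q] = 4

f factors as (x^2 - 73)(x^2 - 118); the splitting field is K = Q(sqrt(73), sqrt(118)). Since 73, 118, and 8614 are all non-squares in Q, the three subfields Q(sqrt(73)), Q(sqrt(118)), Q(sqrt(8614)) are distinct degree-2 extensions, so [K:Q] = 4 (Klein four Galois group).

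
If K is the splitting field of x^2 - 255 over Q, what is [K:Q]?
[K:Q] = 2

The polynomial x^2 - 255 is irreducible over Q since 255 is not a perfect square. Its splitting field is Q(sqrt(255)), which has degree 2 over Q.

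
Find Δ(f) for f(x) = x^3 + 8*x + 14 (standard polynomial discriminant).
Δ = -7340

For a depressed cubic x^3 + p x + q the discriminant is Δ = -4 p^3 - 27 q^2 = -4*(8)^3 - 27*(14)^2 = -2048 - 5292 = -7340.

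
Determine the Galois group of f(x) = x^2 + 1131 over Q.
Gal(K/Q) = Z/2Z (cyclic of order 2)

x^2 + 1131 is irreducible over Q since -1131 is not a rational square. The splitting field Q(sqrt(-1131)) has degree 2 over Q, and its unique nontrivial automorphism is sqrt(-1131) ↦ -sqrt(-1131). Hence Gal(Q(sqrt(-1131))/Q) = Z/2Z.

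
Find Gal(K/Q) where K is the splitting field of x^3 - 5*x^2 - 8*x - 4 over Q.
Gal(K/Q) = S_3 (symmetric group of order 6)

Compute the discriminant of x^3 + (-5)*x^2 + (-8)*x + (-4): Δ = -1664. Since Δ is not a rational square, the Galois group is not contained in A_3; it must be the full S_3 (irreducibility of the cubic rules out anything smaller).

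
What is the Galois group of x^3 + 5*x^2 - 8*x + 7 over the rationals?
Gal(K/Q) = S_3 (symmetric group of order 6)

Compute the discriminant of x^3 + (5)*x^2 + (-8)*x + (7): Δ = -6215. Since Δ is not a rational square, the Galois group is not contained in A_3; it must be the full S_3 (irreducibility of the cubic rules out anything smaller).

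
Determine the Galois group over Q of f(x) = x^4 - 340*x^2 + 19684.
Gal(K/Q) = V_4 (Klein four-group, Z/2Z × Z/2Z)

f factors as (x^2 - 74)(x^2 - 266), so the splitting field is K = Q(sqrt(74), sqrt(266)). The elements 74, 266, 19684 are all non-squares in Q, so sqrt(74) and sqrt(266) generate independent quadratic extensions. Thus [K:Q] = 4 and Gal(K/Q) is generated by the two order-2 automorphisms sqrt(74) ↦ -sqrt(74) and sqrt(266) ↦ -sqrt(266), giving V_4.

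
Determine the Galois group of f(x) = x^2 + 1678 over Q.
Gal(K/Q) = Z/2Z (cyclic of order 2)

x^2 + 1678 is irreducible over Q since -1678 is not a rational square. The splitting field Q(sqrt(-1678)) has degree 2 over Q, and its unique nontrivial automorphism is sqrt(-1678) ↦ -sqrt(-1678). Hence Gal(Q(sqrt(-1678))/Q) = Z/2Z.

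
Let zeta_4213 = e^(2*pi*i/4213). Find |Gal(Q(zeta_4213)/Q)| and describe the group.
|Gal(Q(zeta_4213)/Q)| = phi(4213) = 3820; group ≅ (Z/4213Z)^* ≅ Z/10Z × Z/382Z

The n-th cyclotomic polynomial Φ_4213(x) is the minimal polynomial of zeta_4213 over Q and has degree phi(4213) = 3820. So Q(zeta_4213) is a degree-3820 Galois extension with Galois group (Z/4213Z)^*. By CRT, (Z/4213Z)^* ≅ (Z/11Z)^* × (Z/383Z)^*. Each prime-power unit group is (Z/11Z)^* ≅ Z/10Z; (Z/383Z)^* ≅ Z/382Z. Hence Gal(Q(zeta_4213)/Q) ≅ Z/10Z × Z/382Z.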